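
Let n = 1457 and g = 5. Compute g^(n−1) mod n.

5^1 ≡ 5 (mod 1457)
5^2 ≡ 5^2 = 25 ≡ 25 (mod 1457)
5^4 ≡ 25^2 = 625 ≡ 625 (mod 1457)
5^8 ≡ 625^2 = 390625 ≡ 149 (mod 1457)
5^16 ≡ 149^2 = 22201 ≡ 346 (mod 1457)
5^32 ≡ 346^2 = 119716 ≡ 242 (mod 1457)
5^64 ≡ 242^2 = 58564 ≡ 284 (mod 1457)
5^128 ≡ 284^2 = 80656 ≡ 521 (mod 1457)
5^256 ≡ 521^2 = 271441 ≡ 439 (mod 1457)
5^512 ≡ 439^2 = 192721 ≡ 397 (mod 1457)
5^1024 ≡ 397^2 = 157609 ≡ 253 (mod 1457)
1456 = 1024 + 256 + 128 + 32 + 16 in binary powers of 2.
So 5^1456 ≡ 253 · 439 · 521 · 242 · 346 ≡ 36 (mod 1457).
Since 36 ≠ 1, base 5 is a Fermat witness: 1457 is composite.

36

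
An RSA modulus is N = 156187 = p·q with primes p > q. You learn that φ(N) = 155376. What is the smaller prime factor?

313

φ(n) = (p−1)(q−1) = n − (p+q) + 1, so p + q = 156187 − 155376 + 1 = 812.
p and q are the roots of t² − 812t + 156187 = 0.
Discriminant: 812² − 4·156187 = 659344 − 624748 = 34596; √34596 = 186.
q = (812 − 186)/2 = 313, p = (812 + 186)/2 = 499.
Check: 313 · 499 = 156187.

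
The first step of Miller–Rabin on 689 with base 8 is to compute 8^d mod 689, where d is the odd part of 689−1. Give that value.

291

689 − 1 = 688 = 2^4 · 43, so d = 43.
8^1 ≡ 8 (mod 689)
8^2 ≡ 8^2 = 64 ≡ 64 (mod 689)
8^4 ≡ 64^2 = 4096 ≡ 651 (mod 689)
8^8 ≡ 651^2 = 423801 ≡ 66 (mod 689)
8^16 ≡ 66^2 = 4356 ≡ 222 (mod 689)
8^32 ≡ 222^2 = 49284 ≡ 365 (mod 689)
43 = 32 + 8 + 2 + 1 in binary powers of 2.
So 8^43 ≡ 365 · 66 · 64 · 8 ≡ 291 (mod 689).
Squaring chain: 291 → 623 → 222 → 365; never reaches −1, so base 8 is a Miller–Rabin witness that 689 is composite.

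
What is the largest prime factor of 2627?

2627 = 37 · 71
71 is prime.
So 2627 = 37 · 71; the largest prime factor is 71.

71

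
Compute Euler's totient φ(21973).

Factor: 21973 = 7 · 43 · 73.
φ(21973) = (7−1) · (43−1) · (73−1) = 6 · 42 · 72 = 18144.

18144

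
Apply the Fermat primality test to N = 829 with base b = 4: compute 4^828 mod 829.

1

4^1 ≡ 4 (mod 829)
4^2 ≡ 4^2 = 16 ≡ 16 (mod 829)
4^4 ≡ 16^2 = 256 ≡ 256 (mod 829)
4^8 ≡ 256^2 = 65536 ≡ 45 (mod 829)
4^16 ≡ 45^2 = 2025 ≡ 367 (mod 829)
4^32 ≡ 367^2 = 134689 ≡ 391 (mod 829)
4^64 ≡ 391^2 = 152881 ≡ 345 (mod 829)
4^128 ≡ 345^2 = 119025 ≡ 478 (mod 829)
4^256 ≡ 478^2 = 228484 ≡ 509 (mod 829)
4^512 ≡ 509^2 = 259081 ≡ 433 (mod 829)
828 = 512 + 256 + 32 + 16 + 8 + 4 in binary powers of 2.
So 4^828 ≡ 433 · 509 · 391 · 367 · 45 · 256 ≡ 1 (mod 829).
Since the result is 1, base 4 gives no evidence that 829 is composite.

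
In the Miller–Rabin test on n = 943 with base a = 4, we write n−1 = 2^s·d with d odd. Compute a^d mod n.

943 − 1 = 942 = 2^1 · 471, so d = 471.
4^1 ≡ 4 (mod 943)
4^2 ≡ 4^2 = 16 ≡ 16 (mod 943)
4^4 ≡ 16^2 = 256 ≡ 256 (mod 943)
4^8 ≡ 256^2 = 65536 ≡ 469 (mod 943)
4^16 ≡ 469^2 = 219961 ≡ 242 (mod 943)
4^32 ≡ 242^2 = 58564 ≡ 98 (mod 943)
4^64 ≡ 98^2 = 9604 ≡ 174 (mod 943)
4^128 ≡ 174^2 = 30276 ≡ 100 (mod 943)
4^256 ≡ 100^2 = 10000 ≡ 570 (mod 943)
471 = 256 + 128 + 64 + 16 + 4 + 2 + 1 in binary powers of 2.
So 4^471 ≡ 570 · 100 · 174 · 242 · 256 · 16 · 4 ≡ 496 (mod 943).
Squaring chain: 496; never reaches −1, so base 4 is a Miller–Rabin witness that 943 is composite.

496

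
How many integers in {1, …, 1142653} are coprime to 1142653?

1106640

Factor: 1142653 = 59 · 107 · 181.
φ(1142653) = (59−1) · (107−1) · (181−1) = 58 · 106 · 180 = 1106640.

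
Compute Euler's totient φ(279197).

261360

Factor: 279197 = 23 · 61 · 199.
φ(279197) = (23−1) · (61−1) · (199−1) = 22 · 60 · 198 = 261360.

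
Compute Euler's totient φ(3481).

3422

Factor: 3481 = 59^2.
φ(3481) = 59^1·(59−1) = 3422.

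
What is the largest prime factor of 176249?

176249 = 23 · 7663
7663 = 79 · 97
97 is prime.
So 176249 = 23 · 79 · 97; the largest prime factor is 97.

97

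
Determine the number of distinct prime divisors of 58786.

5

58786 = 2 · 29393
29393 = 7 · 4199
4199 = 13 · 323
323 = 17 · 19
58786 = 2 · 7 · 13 · 17 · 19, which has 5 distinct prime factors.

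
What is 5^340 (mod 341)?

5^1 ≡ 5 (mod 341)
5^2 ≡ 5^2 = 25 ≡ 25 (mod 341)
5^4 ≡ 25^2 = 625 ≡ 284 (mod 341)
5^8 ≡ 284^2 = 80656 ≡ 180 (mod 341)
5^16 ≡ 180^2 = 32400 ≡ 5 (mod 341)
5^32 ≡ 5^2 = 25 ≡ 25 (mod 341)
5^64 ≡ 25^2 = 625 ≡ 284 (mod 341)
5^128 ≡ 284^2 = 80656 ≡ 180 (mod 341)
5^256 ≡ 180^2 = 32400 ≡ 5 (mod 341)
340 = 256 + 64 + 16 + 4 in binary powers of 2.
So 5^340 ≡ 5 · 284 · 5 · 284 ≡ 67 (mod 341).
Since 67 ≠ 1, base 5 is a Fermat witness: 341 is composite.

67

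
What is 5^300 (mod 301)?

5^1 ≡ 5 (mod 301)
5^2 ≡ 5^2 = 25 ≡ 25 (mod 301)
5^4 ≡ 25^2 = 625 ≡ 23 (mod 301)
5^8 ≡ 23^2 = 529 ≡ 228 (mod 301)
5^16 ≡ 228^2 = 51984 ≡ 212 (mod 301)
5^32 ≡ 212^2 = 44944 ≡ 95 (mod 301)
5^64 ≡ 95^2 = 9025 ≡ 296 (mod 301)
5^128 ≡ 296^2 = 87616 ≡ 25 (mod 301)
5^256 ≡ 25^2 = 625 ≡ 23 (mod 301)
300 = 256 + 32 + 8 + 4 in binary powers of 2.
So 5^300 ≡ 23 · 95 · 228 · 23 ≡ 274 (mod 301).
Since 274 ≠ 1, base 5 is a Fermat witness: 301 is composite.

274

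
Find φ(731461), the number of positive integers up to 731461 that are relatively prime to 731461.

703248

Factor: 731461 = 47 · 79 · 197.
φ(731461) = (47−1) · (79−1) · (197−1) = 46 · 78 · 196 = 703248.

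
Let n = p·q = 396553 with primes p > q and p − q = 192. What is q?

541

Since p = q + 192, we have 396553 = q(q + 192), so q² + 192q − 396553 = 0.
Discriminant: 192² + 4·396553 = 36864 + 1586212 = 1623076; √1623076 = 1274.
q = (−192 + 1274)/2 = 541, and p = q + 192 = 733.
Check: 541 · 733 = 396553.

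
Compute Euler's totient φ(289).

272

Factor: 289 = 17^2.
φ(289) = 17^1·(17−1) = 272.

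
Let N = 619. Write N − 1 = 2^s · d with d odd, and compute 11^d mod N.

619 − 1 = 618 = 2^1 · 309, so d = 309.
11^1 ≡ 11 (mod 619)
11^2 ≡ 11^2 = 121 ≡ 121 (mod 619)
11^4 ≡ 121^2 = 14641 ≡ 404 (mod 619)
11^8 ≡ 404^2 = 163216 ≡ 419 (mod 619)
11^16 ≡ 419^2 = 175561 ≡ 384 (mod 619)
11^32 ≡ 384^2 = 147456 ≡ 134 (mod 619)
11^64 ≡ 134^2 = 17956 ≡ 5 (mod 619)
11^128 ≡ 5^2 = 25 ≡ 25 (mod 619)
11^256 ≡ 25^2 = 625 ≡ 6 (mod 619)
309 = 256 + 32 + 16 + 4 + 1 in binary powers of 2.
So 11^309 ≡ 6 · 134 · 384 · 404 · 11 ≡ 618 (mod 619).
Since 11^d ≡ 618 (mod 619), base 11 does not prove 619 composite.

618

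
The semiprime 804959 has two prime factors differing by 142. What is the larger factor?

971

Since p = q + 142, we have 804959 = q(q + 142), so q² + 142q − 804959 = 0.
Discriminant: 142² + 4·804959 = 20164 + 3219836 = 3240000; √3240000 = 1800.
q = (−142 + 1800)/2 = 829, and p = q + 142 = 971.
Check: 829 · 971 = 804959.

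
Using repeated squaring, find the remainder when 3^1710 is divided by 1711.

1082

3^1 ≡ 3 (mod 1711)
3^2 ≡ 3^2 = 9 ≡ 9 (mod 1711)
3^4 ≡ 9^2 = 81 ≡ 81 (mod 1711)
3^8 ≡ 81^2 = 6561 ≡ 1428 (mod 1711)
3^16 ≡ 1428^2 = 2039184 ≡ 1383 (mod 1711)
3^32 ≡ 1383^2 = 1912689 ≡ 1502 (mod 1711)
3^64 ≡ 1502^2 = 2256004 ≡ 906 (mod 1711)
3^128 ≡ 906^2 = 820836 ≡ 1267 (mod 1711)
3^256 ≡ 1267^2 = 1605289 ≡ 371 (mod 1711)
3^512 ≡ 371^2 = 137641 ≡ 761 (mod 1711)
3^1024 ≡ 761^2 = 579121 ≡ 803 (mod 1711)
1710 = 1024 + 512 + 128 + 32 + 8 + 4 + 2 in binary powers of 2.
So 3^1710 ≡ 803 · 761 · 1267 · 1502 · 1428 · 81 · 9 ≡ 1082 (mod 1711).
Since 1082 ≠ 1, base 3 is a Fermat witness: 1711 is composite.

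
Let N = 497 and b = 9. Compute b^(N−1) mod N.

219

9^1 ≡ 9 (mod 497)
9^2 ≡ 9^2 = 81 ≡ 81 (mod 497)
9^4 ≡ 81^2 = 6561 ≡ 100 (mod 497)
9^8 ≡ 100^2 = 10000 ≡ 60 (mod 497)
9^16 ≡ 60^2 = 3600 ≡ 121 (mod 497)
9^32 ≡ 121^2 = 14641 ≡ 228 (mod 497)
9^64 ≡ 228^2 = 51984 ≡ 296 (mod 497)
9^128 ≡ 296^2 = 87616 ≡ 144 (mod 497)
9^256 ≡ 144^2 = 20736 ≡ 359 (mod 497)
496 = 256 + 128 + 64 + 32 + 16 in binary powers of 2.
So 9^496 ≡ 359 · 144 · 296 · 228 · 121 ≡ 219 (mod 497).
Since 219 ≠ 1, base 9 is a Fermat witness: 497 is composite.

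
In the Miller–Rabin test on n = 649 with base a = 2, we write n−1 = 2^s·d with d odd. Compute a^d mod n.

649 − 1 = 648 = 2^3 · 81, so d = 81.
2^1 ≡ 2 (mod 649)
2^2 ≡ 2^2 = 4 ≡ 4 (mod 649)
2^4 ≡ 4^2 = 16 ≡ 16 (mod 649)
2^8 ≡ 16^2 = 256 ≡ 256 (mod 649)
2^16 ≡ 256^2 = 65536 ≡ 636 (mod 649)
2^32 ≡ 636^2 = 404496 ≡ 169 (mod 649)
2^64 ≡ 169^2 = 28561 ≡ 5 (mod 649)
81 = 64 + 16 + 1 in binary powers of 2.
So 2^81 ≡ 5 · 636 · 2 ≡ 519 (mod 649).
Squaring chain: 519 → 26 → 27; never reaches −1, so base 2 is a Miller–Rabin witness that 649 is composite.

519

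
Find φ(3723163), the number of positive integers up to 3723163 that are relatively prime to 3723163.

3648000

Factor: 3723163 = 101 · 191 · 193.
φ(3723163) = (101−1) · (191−1) · (193−1) = 100 · 190 · 192 = 3648000.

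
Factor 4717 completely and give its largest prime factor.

89

4717 = 53 · 89
89 is prime.
So 4717 = 53 · 89; the largest prime factor is 89.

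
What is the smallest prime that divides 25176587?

89

25176587 is odd.
Digit sum 41, not divisible by 3.
Ends in 7: not divisible by 5.
7: 25176587 = 7·3596655 + 2
11: 25176587 = 11·2288780 + 7
13: 25176587 = 13·1936660 + 7
17: 25176587 = 17·1480975 + 12
19: 25176587 = 19·1325083 + 10
23: 25176587 = 23·1094634 + 5
29: 25176587 = 29·868158 + 5
31: 25176587 = 31·812147 + 30
37: 25176587 = 37·680448 + 11
41: 25176587 = 41·614063 + 4
43: 25176587 = 43·585502 + 1
47: 25176587 = 47·535672 + 3
53: 25176587 = 53·475029 + 50
59: 25176587 = 59·426721 + 48
61: 25176587 = 61·412730 + 57
67: 25176587 = 67·375769 + 64
71: 25176587 = 71·354599 + 58
73: 25176587 = 73·344884 + 55
79: 25176587 = 79·318690 + 77
83: 25176587 = 83·303332 + 31
89: 25176587 = 89·282883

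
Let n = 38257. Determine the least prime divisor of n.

38257 is odd.
Digit sum 25, not divisible by 3.
Ends in 7: not divisible by 5.
7: 38257 = 7·5465 + 2
11: 38257 = 11·3477 + 10
13: 38257 = 13·2942 + 11
17: 38257 = 17·2250 + 7
19: 38257 = 19·2013 + 10
23: 38257 = 23·1663 + 8
29: 38257 = 29·1319 + 6
31: 38257 = 31·1234 + 3
37: 38257 = 37·1033 + 36
41: 38257 = 41·933 + 4
43: 38257 = 43·889 + 30
47: 38257 = 47·813 + 46
53: 38257 = 53·721 + 44
59: 38257 = 59·648 + 25
61: 38257 = 61·627 + 10
67: 38257 = 67·571

67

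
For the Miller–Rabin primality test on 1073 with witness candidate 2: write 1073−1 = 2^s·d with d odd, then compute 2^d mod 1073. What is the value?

1073 − 1 = 1072 = 2^4 · 67, so d = 67.
2^1 ≡ 2 (mod 1073)
2^2 ≡ 2^2 = 4 ≡ 4 (mod 1073)
2^4 ≡ 4^2 = 16 ≡ 16 (mod 1073)
2^8 ≡ 16^2 = 256 ≡ 256 (mod 1073)
2^16 ≡ 256^2 = 65536 ≡ 83 (mod 1073)
2^32 ≡ 83^2 = 6889 ≡ 451 (mod 1073)
2^64 ≡ 451^2 = 203401 ≡ 604 (mod 1073)
67 = 64 + 2 + 1 in binary powers of 2.
So 2^67 ≡ 604 · 4 · 2 ≡ 540 (mod 1073).
Squaring chain: 540 → 817 → 83 → 451; never reaches −1, so base 2 is a Miller–Rabin witness that 1073 is composite.

540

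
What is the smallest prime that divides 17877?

3

17877 is odd.
Digit sum 30, divisible by 3.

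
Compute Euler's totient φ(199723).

Factor: 199723 = 29 · 71 · 97.
φ(199723) = (29−1) · (71−1) · (97−1) = 28 · 70 · 96 = 188160.

188160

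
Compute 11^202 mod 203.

67

11^1 ≡ 11 (mod 203)
11^2 ≡ 11^2 = 121 ≡ 121 (mod 203)
11^4 ≡ 121^2 = 14641 ≡ 25 (mod 203)
11^8 ≡ 25^2 = 625 ≡ 16 (mod 203)
11^16 ≡ 16^2 = 256 ≡ 53 (mod 203)
11^32 ≡ 53^2 = 2809 ≡ 170 (mod 203)
11^64 ≡ 170^2 = 28900 ≡ 74 (mod 203)
11^128 ≡ 74^2 = 5476 ≡ 198 (mod 203)
202 = 128 + 64 + 8 + 2 in binary powers of 2.
So 11^202 ≡ 198 · 74 · 16 · 121 ≡ 67 (mod 203).
Since 67 ≠ 1, base 11 is a Fermat witness: 203 is composite.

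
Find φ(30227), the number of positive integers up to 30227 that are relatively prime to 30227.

29880

Factor: 30227 = 167 · 181.
φ(30227) = (167−1) · (181−1) = 166 · 180 = 29880.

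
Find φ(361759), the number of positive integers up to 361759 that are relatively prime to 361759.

Factor: 361759 = 43 · 47 · 179.
φ(361759) = (43−1) · (47−1) · (179−1) = 42 · 46 · 178 = 343896.

343896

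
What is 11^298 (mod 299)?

11^1 ≡ 11 (mod 299)
11^2 ≡ 11^2 = 121 ≡ 121 (mod 299)
11^4 ≡ 121^2 = 14641 ≡ 289 (mod 299)
11^8 ≡ 289^2 = 83521 ≡ 100 (mod 299)
11^16 ≡ 100^2 = 10000 ≡ 133 (mod 299)
11^32 ≡ 133^2 = 17689 ≡ 48 (mod 299)
11^64 ≡ 48^2 = 2304 ≡ 211 (mod 299)
11^128 ≡ 211^2 = 44521 ≡ 269 (mod 299)
11^256 ≡ 269^2 = 72361 ≡ 3 (mod 299)
298 = 256 + 32 + 8 + 2 in binary powers of 2.
So 11^298 ≡ 3 · 48 · 100 · 121 ≡ 127 (mod 299).
Since 127 ≠ 1, base 11 is a Fermat witness: 299 is composite.

127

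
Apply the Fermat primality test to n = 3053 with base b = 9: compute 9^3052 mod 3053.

9^1 ≡ 9 (mod 3053)
9^2 ≡ 9^2 = 81 ≡ 81 (mod 3053)
9^4 ≡ 81^2 = 6561 ≡ 455 (mod 3053)
9^8 ≡ 455^2 = 207025 ≡ 2474 (mod 3053)
9^16 ≡ 2474^2 = 6120676 ≡ 2464 (mod 3053)
9^32 ≡ 2464^2 = 6071296 ≡ 1932 (mod 3053)
9^64 ≡ 1932^2 = 3732624 ≡ 1858 (mod 3053)
9^128 ≡ 1858^2 = 3452164 ≡ 2274 (mod 3053)
9^256 ≡ 2274^2 = 5171076 ≡ 2347 (mod 3053)
9^512 ≡ 2347^2 = 5508409 ≡ 797 (mod 3053)
9^1024 ≡ 797^2 = 635209 ≡ 185 (mod 3053)
9^2048 ≡ 185^2 = 34225 ≡ 642 (mod 3053)
3052 = 2048 + 512 + 256 + 128 + 64 + 32 + 8 + 4 in binary powers of 2.
So 9^3052 ≡ 642 · 797 · 2347 · 2274 · 1858 · 1932 · 2474 · 455 ≡ 1971 (mod 3053).
Since 1971 ≠ 1, base 9 is a Fermat witness: 3053 is composite.

1971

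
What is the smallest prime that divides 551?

19

551 is odd.
Digit sum 11, not divisible by 3.
Ends in 1: not divisible by 5.
7: 551 = 7·78 + 5
11: 551 = 11·50 + 1
13: 551 = 13·42 + 5
17: 551 = 17·32 + 7
19: 551 = 19·29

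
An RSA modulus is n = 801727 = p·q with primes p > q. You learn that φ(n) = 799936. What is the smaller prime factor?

φ(n) = (p−1)(q−1) = n − (p+q) + 1, so p + q = 801727 − 799936 + 1 = 1792.
p and q are the roots of t² − 1792t + 801727 = 0.
Discriminant: 1792² − 4·801727 = 3211264 − 3206908 = 4356; √4356 = 66.
q = (1792 − 66)/2 = 863, p = (1792 + 66)/2 = 929.
Check: 863 · 929 = 801727.

863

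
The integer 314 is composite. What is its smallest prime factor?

314 is even: 2 divides it.

2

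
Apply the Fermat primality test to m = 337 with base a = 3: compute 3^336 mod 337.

1

3^1 ≡ 3 (mod 337)
3^2 ≡ 3^2 = 9 ≡ 9 (mod 337)
3^4 ≡ 9^2 = 81 ≡ 81 (mod 337)
3^8 ≡ 81^2 = 6561 ≡ 158 (mod 337)
3^16 ≡ 158^2 = 24964 ≡ 26 (mod 337)
3^32 ≡ 26^2 = 676 ≡ 2 (mod 337)
3^64 ≡ 2^2 = 4 ≡ 4 (mod 337)
3^128 ≡ 4^2 = 16 ≡ 16 (mod 337)
3^256 ≡ 16^2 = 256 ≡ 256 (mod 337)
336 = 256 + 64 + 16 in binary powers of 2.
So 3^336 ≡ 256 · 4 · 26 ≡ 1 (mod 337).
Since the result is 1, base 3 gives no evidence that 337 is composite.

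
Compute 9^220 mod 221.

9^1 ≡ 9 (mod 221)
9^2 ≡ 9^2 = 81 ≡ 81 (mod 221)
9^4 ≡ 81^2 = 6561 ≡ 152 (mod 221)
9^8 ≡ 152^2 = 23104 ≡ 120 (mod 221)
9^16 ≡ 120^2 = 14400 ≡ 35 (mod 221)
9^32 ≡ 35^2 = 1225 ≡ 120 (mod 221)
9^64 ≡ 120^2 = 14400 ≡ 35 (mod 221)
9^128 ≡ 35^2 = 1225 ≡ 120 (mod 221)
220 = 128 + 64 + 16 + 8 + 4 in binary powers of 2.
So 9^220 ≡ 120 · 35 · 35 · 120 · 152 ≡ 152 (mod 221).
Since 152 ≠ 1, base 9 is a Fermat witness: 221 is composite.

152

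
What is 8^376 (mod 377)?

53

8^1 ≡ 8 (mod 377)
8^2 ≡ 8^2 = 64 ≡ 64 (mod 377)
8^4 ≡ 64^2 = 4096 ≡ 326 (mod 377)
8^8 ≡ 326^2 = 106276 ≡ 339 (mod 377)
8^16 ≡ 339^2 = 114921 ≡ 313 (mod 377)
8^32 ≡ 313^2 = 97969 ≡ 326 (mod 377)
8^64 ≡ 326^2 = 106276 ≡ 339 (mod 377)
8^128 ≡ 339^2 = 114921 ≡ 313 (mod 377)
8^256 ≡ 313^2 = 97969 ≡ 326 (mod 377)
376 = 256 + 64 + 32 + 16 + 8 in binary powers of 2.
So 8^376 ≡ 326 · 339 · 326 · 313 · 339 ≡ 53 (mod 377).
Since 53 ≠ 1, base 8 is a Fermat witness: 377 is composite.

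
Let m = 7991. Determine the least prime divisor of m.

7991 is odd.
Digit sum 26, not divisible by 3.
Ends in 1: not divisible by 5.
7: 7991 = 7·1141 + 4
11: 7991 = 11·726 + 5
13: 7991 = 13·614 + 9
17: 7991 = 17·470 + 1
19: 7991 = 19·420 + 11
23: 7991 = 23·347 + 10
29: 7991 = 29·275 + 16
31: 7991 = 31·257 + 24
37: 7991 = 37·215 + 36
41: 7991 = 41·194 + 37
43: 7991 = 43·185 + 36
47: 7991 = 47·170 + 1
53: 7991 = 53·150 + 41
59: 7991 = 59·135 + 26
61: 7991 = 61·131

61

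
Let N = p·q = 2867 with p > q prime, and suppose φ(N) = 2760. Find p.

61

φ(n) = (p−1)(q−1) = n − (p+q) + 1, so p + q = 2867 − 2760 + 1 = 108.
p and q are the roots of t² − 108t + 2867 = 0.
Discriminant: 108² − 4·2867 = 11664 − 11468 = 196; √196 = 14.
q = (108 − 14)/2 = 47, p = (108 + 14)/2 = 61.
Check: 47 · 61 = 2867.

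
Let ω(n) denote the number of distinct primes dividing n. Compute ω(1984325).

1984325 = 5^2 · 79373
79373 = 7 · 11339
11339 = 17 · 667
667 = 23 · 29
1984325 = 5^2 · 7 · 17 · 23 · 29, which has 5 distinct prime factors.

5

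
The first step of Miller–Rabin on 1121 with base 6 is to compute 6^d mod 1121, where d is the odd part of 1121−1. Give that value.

1121 − 1 = 1120 = 2^5 · 35, so d = 35.
6^1 ≡ 6 (mod 1121)
6^2 ≡ 6^2 = 36 ≡ 36 (mod 1121)
6^4 ≡ 36^2 = 1296 ≡ 175 (mod 1121)
6^8 ≡ 175^2 = 30625 ≡ 358 (mod 1121)
6^16 ≡ 358^2 = 128164 ≡ 370 (mod 1121)
6^32 ≡ 370^2 = 136900 ≡ 138 (mod 1121)
35 = 32 + 2 + 1 in binary powers of 2.
So 6^35 ≡ 138 · 36 · 6 ≡ 662 (mod 1121).
Squaring chain: 662 → 1054 → 5 → 25 → 625; never reaches −1, so base 6 is a Miller–Rabin witness that 1121 is composite.

662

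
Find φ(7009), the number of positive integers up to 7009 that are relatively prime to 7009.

Factor: 7009 = 43 · 163.
φ(7009) = (43−1) · (163−1) = 42 · 162 = 6804.

6804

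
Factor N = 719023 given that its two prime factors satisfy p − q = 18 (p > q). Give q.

839

Since p = q + 18, we have 719023 = q(q + 18), so q² + 18q − 719023 = 0.
Discriminant: 18² + 4·719023 = 324 + 2876092 = 2876416; √2876416 = 1696.
q = (−18 + 1696)/2 = 839, and p = q + 18 = 857.
Check: 839 · 857 = 719023.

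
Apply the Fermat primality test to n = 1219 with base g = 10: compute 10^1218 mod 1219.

10^1 ≡ 10 (mod 1219)
10^2 ≡ 10^2 = 100 ≡ 100 (mod 1219)
10^4 ≡ 100^2 = 10000 ≡ 248 (mod 1219)
10^8 ≡ 248^2 = 61504 ≡ 554 (mod 1219)
10^16 ≡ 554^2 = 306916 ≡ 947 (mod 1219)
10^32 ≡ 947^2 = 896809 ≡ 844 (mod 1219)
10^64 ≡ 844^2 = 712336 ≡ 440 (mod 1219)
10^128 ≡ 440^2 = 193600 ≡ 998 (mod 1219)
10^256 ≡ 998^2 = 996004 ≡ 81 (mod 1219)
10^512 ≡ 81^2 = 6561 ≡ 466 (mod 1219)
10^1024 ≡ 466^2 = 217156 ≡ 174 (mod 1219)
1218 = 1024 + 128 + 64 + 2 in binary powers of 2.
So 10^1218 ≡ 174 · 998 · 440 · 100 ≡ 876 (mod 1219).
Since 876 ≠ 1, base 10 is a Fermat witness: 1219 is composite.

876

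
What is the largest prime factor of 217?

31

217 = 7 · 31
31 is prime.
So 217 = 7 · 31; the largest prime factor is 31.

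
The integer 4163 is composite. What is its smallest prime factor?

23

4163 is odd.
Digit sum 14, not divisible by 3.
Ends in 3: not divisible by 5.
7: 4163 = 7·594 + 5
11: 4163 = 11·378 + 5
13: 4163 = 13·320 + 3
17: 4163 = 17·244 + 15
19: 4163 = 19·219 + 2
23: 4163 = 23·181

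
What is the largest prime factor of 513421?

513421 = 67 · 7663
7663 = 79 · 97
97 is prime.
So 513421 = 67 · 79 · 97; the largest prime factor is 97.

97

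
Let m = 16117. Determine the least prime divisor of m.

71

16117 is odd.
Digit sum 16, not divisible by 3.
Ends in 7: not divisible by 5.
7: 16117 = 7·2302 + 3
11: 16117 = 11·1465 + 2
13: 16117 = 13·1239 + 10
17: 16117 = 17·948 + 1
19: 16117 = 19·848 + 5
23: 16117 = 23·700 + 17
29: 16117 = 29·555 + 22
31: 16117 = 31·519 + 28
37: 16117 = 37·435 + 22
41: 16117 = 41·393 + 4
43: 16117 = 43·374 + 35
47: 16117 = 47·342 + 43
53: 16117 = 53·304 + 5
59: 16117 = 59·273 + 10
61: 16117 = 61·264 + 13
67: 16117 = 67·240 + 37
71: 16117 = 71·227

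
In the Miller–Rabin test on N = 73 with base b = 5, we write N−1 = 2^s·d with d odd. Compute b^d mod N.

10

73 − 1 = 72 = 2^3 · 9, so d = 9.
5^1 ≡ 5 (mod 73)
5^2 ≡ 5^2 = 25 ≡ 25 (mod 73)
5^4 ≡ 25^2 = 625 ≡ 41 (mod 73)
5^8 ≡ 41^2 = 1681 ≡ 2 (mod 73)
9 = 8 + 1 in binary powers of 2.
So 5^9 ≡ 2 · 5 ≡ 10 (mod 73).
Squaring chain: 10 → 27 → 72; reaches −1, so base 5 does not prove 73 composite.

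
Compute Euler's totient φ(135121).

Factor: 135121 = 7 · 97 · 199.
φ(135121) = (7−1) · (97−1) · (199−1) = 6 · 96 · 198 = 114048.

114048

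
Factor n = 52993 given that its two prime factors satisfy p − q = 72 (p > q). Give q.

197

Since p = q + 72, we have 52993 = q(q + 72), so q² + 72q − 52993 = 0.
Discriminant: 72² + 4·52993 = 5184 + 211972 = 217156; √217156 = 466.
q = (−72 + 466)/2 = 197, and p = q + 72 = 269.
Check: 197 · 269 = 52993.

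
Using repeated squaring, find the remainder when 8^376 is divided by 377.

53

8^1 ≡ 8 (mod 377)
8^2 ≡ 8^2 = 64 ≡ 64 (mod 377)
8^4 ≡ 64^2 = 4096 ≡ 326 (mod 377)
8^8 ≡ 326^2 = 106276 ≡ 339 (mod 377)
8^16 ≡ 339^2 = 114921 ≡ 313 (mod 377)
8^32 ≡ 313^2 = 97969 ≡ 326 (mod 377)
8^64 ≡ 326^2 = 106276 ≡ 339 (mod 377)
8^128 ≡ 339^2 = 114921 ≡ 313 (mod 377)
8^256 ≡ 313^2 = 97969 ≡ 326 (mod 377)
376 = 256 + 64 + 32 + 16 + 8 in binary powers of 2.
So 8^376 ≡ 326 · 339 · 326 · 313 · 339 ≡ 53 (mod 377).
Since 53 ≠ 1, base 8 is a Fermat witness: 377 is composite.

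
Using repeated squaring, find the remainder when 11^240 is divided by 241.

11^1 ≡ 11 (mod 241)
11^2 ≡ 11^2 = 121 ≡ 121 (mod 241)
11^4 ≡ 121^2 = 14641 ≡ 181 (mod 241)
11^8 ≡ 181^2 = 32761 ≡ 226 (mod 241)
11^16 ≡ 226^2 = 51076 ≡ 225 (mod 241)
11^32 ≡ 225^2 = 50625 ≡ 15 (mod 241)
11^64 ≡ 15^2 = 225 ≡ 225 (mod 241)
11^128 ≡ 225^2 = 50625 ≡ 15 (mod 241)
240 = 128 + 64 + 32 + 16 in binary powers of 2.
So 11^240 ≡ 15 · 225 · 15 · 225 ≡ 1 (mod 241).
Since the result is 1, base 11 gives no evidence that 241 is composite.

1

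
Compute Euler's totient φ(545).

432

Factor: 545 = 5 · 109.
φ(545) = (5−1) · (109−1) = 4 · 108 = 432.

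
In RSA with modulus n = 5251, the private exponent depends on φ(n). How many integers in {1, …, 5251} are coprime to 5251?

Factor: 5251 = 59 · 89.
φ(5251) = (59−1) · (89−1) = 58 · 88 = 5104.

5104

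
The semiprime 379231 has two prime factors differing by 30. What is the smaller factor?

601

Since p = q + 30, we have 379231 = q(q + 30), so q² + 30q − 379231 = 0.
Discriminant: 30² + 4·379231 = 900 + 1516924 = 1517824; √1517824 = 1232.
q = (−30 + 1232)/2 = 601, and p = q + 30 = 631.
Check: 601 · 631 = 379231.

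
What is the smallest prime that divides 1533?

1533 is odd.
Digit sum 12, divisible by 3.

3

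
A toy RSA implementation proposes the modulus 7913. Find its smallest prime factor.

41

7913 is odd.
Digit sum 20, not divisible by 3.
Ends in 3: not divisible by 5.
7: 7913 = 7·1130 + 3
11: 7913 = 11·719 + 4
13: 7913 = 13·608 + 9
17: 7913 = 17·465 + 8
19: 7913 = 19·416 + 9
23: 7913 = 23·344 + 1
29: 7913 = 29·272 + 25
31: 7913 = 31·255 + 8
37: 7913 = 37·213 + 32
41: 7913 = 41·193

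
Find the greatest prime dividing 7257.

7257 = 3 · 2419
2419 = 41 · 59
59 is prime.
So 7257 = 3 · 41 · 59; the largest prime factor is 59.

59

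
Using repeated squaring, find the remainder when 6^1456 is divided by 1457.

6^1 ≡ 6 (mod 1457)
6^2 ≡ 6^2 = 36 ≡ 36 (mod 1457)
6^4 ≡ 36^2 = 1296 ≡ 1296 (mod 1457)
6^8 ≡ 1296^2 = 1679616 ≡ 1152 (mod 1457)
6^16 ≡ 1152^2 = 1327104 ≡ 1234 (mod 1457)
6^32 ≡ 1234^2 = 1522756 ≡ 191 (mod 1457)
6^64 ≡ 191^2 = 36481 ≡ 56 (mod 1457)
6^128 ≡ 56^2 = 3136 ≡ 222 (mod 1457)
6^256 ≡ 222^2 = 49284 ≡ 1203 (mod 1457)
6^512 ≡ 1203^2 = 1447209 ≡ 408 (mod 1457)
6^1024 ≡ 408^2 = 166464 ≡ 366 (mod 1457)
1456 = 1024 + 256 + 128 + 32 + 16 in binary powers of 2.
So 6^1456 ≡ 366 · 1203 · 222 · 191 · 1234 ≡ 521 (mod 1457).
Since 521 ≠ 1, base 6 is a Fermat witness: 1457 is composite.

521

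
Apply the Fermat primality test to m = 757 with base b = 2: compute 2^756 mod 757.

2^1 ≡ 2 (mod 757)
2^2 ≡ 2^2 = 4 ≡ 4 (mod 757)
2^4 ≡ 4^2 = 16 ≡ 16 (mod 757)
2^8 ≡ 16^2 = 256 ≡ 256 (mod 757)
2^16 ≡ 256^2 = 65536 ≡ 434 (mod 757)
2^32 ≡ 434^2 = 188356 ≡ 620 (mod 757)
2^64 ≡ 620^2 = 384400 ≡ 601 (mod 757)
2^128 ≡ 601^2 = 361201 ≡ 112 (mod 757)
2^256 ≡ 112^2 = 12544 ≡ 432 (mod 757)
2^512 ≡ 432^2 = 186624 ≡ 402 (mod 757)
756 = 512 + 128 + 64 + 32 + 16 + 4 in binary powers of 2.
So 2^756 ≡ 402 · 112 · 601 · 620 · 434 · 16 ≡ 1 (mod 757).
Since the result is 1, base 2 gives no evidence that 757 is composite.

1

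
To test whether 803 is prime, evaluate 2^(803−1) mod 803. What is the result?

2^1 ≡ 2 (mod 803)
2^2 ≡ 2^2 = 4 ≡ 4 (mod 803)
2^4 ≡ 4^2 = 16 ≡ 16 (mod 803)
2^8 ≡ 16^2 = 256 ≡ 256 (mod 803)
2^16 ≡ 256^2 = 65536 ≡ 493 (mod 803)
2^32 ≡ 493^2 = 243049 ≡ 543 (mod 803)
2^64 ≡ 543^2 = 294849 ≡ 148 (mod 803)
2^128 ≡ 148^2 = 21904 ≡ 223 (mod 803)
2^256 ≡ 223^2 = 49729 ≡ 746 (mod 803)
2^512 ≡ 746^2 = 556516 ≡ 37 (mod 803)
802 = 512 + 256 + 32 + 2 in binary powers of 2.
So 2^802 ≡ 37 · 746 · 543 · 4 ≡ 367 (mod 803).
Since 367 ≠ 1, base 2 is a Fermat witness: 803 is composite.

367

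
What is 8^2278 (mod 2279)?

520

8^1 ≡ 8 (mod 2279)
8^2 ≡ 8^2 = 64 ≡ 64 (mod 2279)
8^4 ≡ 64^2 = 4096 ≡ 1817 (mod 2279)
8^8 ≡ 1817^2 = 3301489 ≡ 1497 (mod 2279)
8^16 ≡ 1497^2 = 2241009 ≡ 752 (mod 2279)
8^32 ≡ 752^2 = 565504 ≡ 312 (mod 2279)
8^64 ≡ 312^2 = 97344 ≡ 1626 (mod 2279)
8^128 ≡ 1626^2 = 2643876 ≡ 236 (mod 2279)
8^256 ≡ 236^2 = 55696 ≡ 1000 (mod 2279)
8^512 ≡ 1000^2 = 1000000 ≡ 1798 (mod 2279)
8^1024 ≡ 1798^2 = 3232804 ≡ 1182 (mod 2279)
8^2048 ≡ 1182^2 = 1397124 ≡ 97 (mod 2279)
2278 = 2048 + 128 + 64 + 32 + 4 + 2 in binary powers of 2.
So 8^2278 ≡ 97 · 236 · 1626 · 312 · 1817 · 64 ≡ 520 (mod 2279).
Since 520 ≠ 1, base 8 is a Fermat witness: 2279 is composite.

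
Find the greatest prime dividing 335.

67

335 = 5 · 67
67 is prime.
So 335 = 5 · 67; the largest prime factor is 67.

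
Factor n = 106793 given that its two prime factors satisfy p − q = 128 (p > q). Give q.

Since p = q + 128, we have 106793 = q(q + 128), so q² + 128q − 106793 = 0.
Discriminant: 128² + 4·106793 = 16384 + 427172 = 443556; √443556 = 666.
q = (−128 + 666)/2 = 269, and p = q + 128 = 397.
Check: 269 · 397 = 106793.

269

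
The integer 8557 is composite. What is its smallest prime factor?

43

8557 is odd.
Digit sum 25, not divisible by 3.
Ends in 7: not divisible by 5.
7: 8557 = 7·1222 + 3
11: 8557 = 11·777 + 10
13: 8557 = 13·658 + 3
17: 8557 = 17·503 + 6
19: 8557 = 19·450 + 7
23: 8557 = 23·372 + 1
29: 8557 = 29·295 + 2
31: 8557 = 31·276 + 1
37: 8557 = 37·231 + 10
41: 8557 = 41·208 + 29
43: 8557 = 43·199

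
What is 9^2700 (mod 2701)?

1

9^1 ≡ 9 (mod 2701)
9^2 ≡ 9^2 = 81 ≡ 81 (mod 2701)
9^4 ≡ 81^2 = 6561 ≡ 1159 (mod 2701)
9^8 ≡ 1159^2 = 1343281 ≡ 884 (mod 2701)
9^16 ≡ 884^2 = 781456 ≡ 867 (mod 2701)
9^32 ≡ 867^2 = 751689 ≡ 811 (mod 2701)
9^64 ≡ 811^2 = 657721 ≡ 1378 (mod 2701)
9^128 ≡ 1378^2 = 1898884 ≡ 81 (mod 2701)
9^256 ≡ 81^2 = 6561 ≡ 1159 (mod 2701)
9^512 ≡ 1159^2 = 1343281 ≡ 884 (mod 2701)
9^1024 ≡ 884^2 = 781456 ≡ 867 (mod 2701)
9^2048 ≡ 867^2 = 751689 ≡ 811 (mod 2701)
2700 = 2048 + 512 + 128 + 8 + 4 in binary powers of 2.
So 9^2700 ≡ 811 · 884 · 81 · 884 · 1159 ≡ 1 (mod 2701).
Since the result is 1, base 9 gives no evidence that 2701 is composite.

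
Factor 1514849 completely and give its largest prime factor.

97

1514849 = 7 · 216407
216407 = 23 · 9409
9409 = 97 · 97
97 = 97 · 1
So 1514849 = 7 · 23 · 97^2; the largest prime factor is 97.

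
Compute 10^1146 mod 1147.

10^1 ≡ 10 (mod 1147)
10^2 ≡ 10^2 = 100 ≡ 100 (mod 1147)
10^4 ≡ 100^2 = 10000 ≡ 824 (mod 1147)
10^8 ≡ 824^2 = 678976 ≡ 1099 (mod 1147)
10^16 ≡ 1099^2 = 1207801 ≡ 10 (mod 1147)
10^32 ≡ 10^2 = 100 ≡ 100 (mod 1147)
10^64 ≡ 100^2 = 10000 ≡ 824 (mod 1147)
10^128 ≡ 824^2 = 678976 ≡ 1099 (mod 1147)
10^256 ≡ 1099^2 = 1207801 ≡ 10 (mod 1147)
10^512 ≡ 10^2 = 100 ≡ 100 (mod 1147)
10^1024 ≡ 100^2 = 10000 ≡ 824 (mod 1147)
1146 = 1024 + 64 + 32 + 16 + 8 + 2 in binary powers of 2.
So 10^1146 ≡ 824 · 824 · 100 · 10 · 1099 · 100 ≡ 963 (mod 1147).
Since 963 ≠ 1, base 10 is a Fermat witness: 1147 is composite.

963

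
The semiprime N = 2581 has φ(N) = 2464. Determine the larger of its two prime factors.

φ(n) = (p−1)(q−1) = n − (p+q) + 1, so p + q = 2581 − 2464 + 1 = 118.
p and q are the roots of t² − 118t + 2581 = 0.
Discriminant: 118² − 4·2581 = 13924 − 10324 = 3600; √3600 = 60.
q = (118 − 60)/2 = 29, p = (118 + 60)/2 = 89.
Check: 29 · 89 = 2581.

89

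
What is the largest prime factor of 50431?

50431 = 29 · 1739
1739 = 37 · 47
47 is prime.
So 50431 = 29 · 37 · 47; the largest prime factor is 47.

47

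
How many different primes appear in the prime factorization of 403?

403 = 13 · 31
403 = 13 · 31, which has 2 distinct prime factors.

2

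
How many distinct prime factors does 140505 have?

140505 = 3 · 46835
46835 = 5 · 9367
9367 = 17 · 551
551 = 19 · 29
140505 = 3 · 5 · 17 · 19 · 29, which has 5 distinct prime factors.

5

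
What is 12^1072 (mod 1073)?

12^1 ≡ 12 (mod 1073)
12^2 ≡ 12^2 = 144 ≡ 144 (mod 1073)
12^4 ≡ 144^2 = 20736 ≡ 349 (mod 1073)
12^8 ≡ 349^2 = 121801 ≡ 552 (mod 1073)
12^16 ≡ 552^2 = 304704 ≡ 1045 (mod 1073)
12^32 ≡ 1045^2 = 1092025 ≡ 784 (mod 1073)
12^64 ≡ 784^2 = 614656 ≡ 900 (mod 1073)
12^128 ≡ 900^2 = 810000 ≡ 958 (mod 1073)
12^256 ≡ 958^2 = 917764 ≡ 349 (mod 1073)
12^512 ≡ 349^2 = 121801 ≡ 552 (mod 1073)
12^1024 ≡ 552^2 = 304704 ≡ 1045 (mod 1073)
1072 = 1024 + 32 + 16 in binary powers of 2.
So 12^1072 ≡ 1045 · 784 · 1045 ≡ 900 (mod 1073).
Since 900 ≠ 1, base 12 is a Fermat witness: 1073 is composite.

900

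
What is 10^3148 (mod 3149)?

10^1 ≡ 10 (mod 3149)
10^2 ≡ 10^2 = 100 ≡ 100 (mod 3149)
10^4 ≡ 100^2 = 10000 ≡ 553 (mod 3149)
10^8 ≡ 553^2 = 305809 ≡ 356 (mod 3149)
10^16 ≡ 356^2 = 126736 ≡ 776 (mod 3149)
10^32 ≡ 776^2 = 602176 ≡ 717 (mod 3149)
10^64 ≡ 717^2 = 514089 ≡ 802 (mod 3149)
10^128 ≡ 802^2 = 643204 ≡ 808 (mod 3149)
10^256 ≡ 808^2 = 652864 ≡ 1021 (mod 3149)
10^512 ≡ 1021^2 = 1042441 ≡ 122 (mod 3149)
10^1024 ≡ 122^2 = 14884 ≡ 2288 (mod 3149)
10^2048 ≡ 2288^2 = 5234944 ≡ 1306 (mod 3149)
3148 = 2048 + 1024 + 64 + 8 + 4 in binary powers of 2.
So 10^3148 ≡ 1306 · 2288 · 802 · 356 · 553 ≡ 488 (mod 3149).
Since 488 ≠ 1, base 10 is a Fermat witness: 3149 is composite.

488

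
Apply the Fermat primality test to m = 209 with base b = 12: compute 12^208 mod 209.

12^1 ≡ 12 (mod 209)
12^2 ≡ 12^2 = 144 ≡ 144 (mod 209)
12^4 ≡ 144^2 = 20736 ≡ 45 (mod 209)
12^8 ≡ 45^2 = 2025 ≡ 144 (mod 209)
12^16 ≡ 144^2 = 20736 ≡ 45 (mod 209)
12^32 ≡ 45^2 = 2025 ≡ 144 (mod 209)
12^64 ≡ 144^2 = 20736 ≡ 45 (mod 209)
12^128 ≡ 45^2 = 2025 ≡ 144 (mod 209)
208 = 128 + 64 + 16 in binary powers of 2.
So 12^208 ≡ 144 · 45 · 45 ≡ 45 (mod 209).
Since 45 ≠ 1, base 12 is a Fermat witness: 209 is composite.

45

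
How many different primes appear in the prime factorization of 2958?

2958 = 2 · 1479
1479 = 3 · 493
493 = 17 · 29
2958 = 2 · 3 · 17 · 29, which has 4 distinct prime factors.

4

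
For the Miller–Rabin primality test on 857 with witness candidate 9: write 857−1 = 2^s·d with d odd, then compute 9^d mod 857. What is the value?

857 − 1 = 856 = 2^3 · 107, so d = 107.
9^1 ≡ 9 (mod 857)
9^2 ≡ 9^2 = 81 ≡ 81 (mod 857)
9^4 ≡ 81^2 = 6561 ≡ 562 (mod 857)
9^8 ≡ 562^2 = 315844 ≡ 468 (mod 857)
9^16 ≡ 468^2 = 219024 ≡ 489 (mod 857)
9^32 ≡ 489^2 = 239121 ≡ 18 (mod 857)
9^64 ≡ 18^2 = 324 ≡ 324 (mod 857)
107 = 64 + 32 + 8 + 2 + 1 in binary powers of 2.
So 9^107 ≡ 324 · 18 · 468 · 81 · 9 ≡ 207 (mod 857).
Squaring chain: 207 → 856 → 1; reaches −1, so base 9 does not prove 857 composite.

207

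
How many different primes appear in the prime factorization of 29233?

29233 = 23 · 1271
1271 = 31 · 41
29233 = 23 · 31 · 41, which has 3 distinct prime factors.

3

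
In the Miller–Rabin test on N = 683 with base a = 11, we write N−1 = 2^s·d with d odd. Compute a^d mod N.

682

683 − 1 = 682 = 2^1 · 341, so d = 341.
11^1 ≡ 11 (mod 683)
11^2 ≡ 11^2 = 121 ≡ 121 (mod 683)
11^4 ≡ 121^2 = 14641 ≡ 298 (mod 683)
11^8 ≡ 298^2 = 88804 ≡ 14 (mod 683)
11^16 ≡ 14^2 = 196 ≡ 196 (mod 683)
11^32 ≡ 196^2 = 38416 ≡ 168 (mod 683)
11^64 ≡ 168^2 = 28224 ≡ 221 (mod 683)
11^128 ≡ 221^2 = 48841 ≡ 348 (mod 683)
11^256 ≡ 348^2 = 121104 ≡ 213 (mod 683)
341 = 256 + 64 + 16 + 4 + 1 in binary powers of 2.
So 11^341 ≡ 213 · 221 · 196 · 298 · 11 ≡ 682 (mod 683).
Since 11^d ≡ 682 (mod 683), base 11 does not prove 683 composite.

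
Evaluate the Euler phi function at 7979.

7800

Factor: 7979 = 79 · 101.
φ(7979) = (79−1) · (101−1) = 78 · 100 = 7800.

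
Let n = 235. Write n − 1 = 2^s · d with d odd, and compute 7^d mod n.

2

235 − 1 = 234 = 2^1 · 117, so d = 117.
7^1 ≡ 7 (mod 235)
7^2 ≡ 7^2 = 49 ≡ 49 (mod 235)
7^4 ≡ 49^2 = 2401 ≡ 51 (mod 235)
7^8 ≡ 51^2 = 2601 ≡ 16 (mod 235)
7^16 ≡ 16^2 = 256 ≡ 21 (mod 235)
7^32 ≡ 21^2 = 441 ≡ 206 (mod 235)
7^64 ≡ 206^2 = 42436 ≡ 136 (mod 235)
117 = 64 + 32 + 16 + 4 + 1 in binary powers of 2.
So 7^117 ≡ 136 · 206 · 21 · 51 · 7 ≡ 2 (mod 235).
Squaring chain: 2; never reaches −1, so base 7 is a Miller–Rabin witness that 235 is composite.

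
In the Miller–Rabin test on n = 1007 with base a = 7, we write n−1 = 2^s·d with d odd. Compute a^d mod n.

1007 − 1 = 1006 = 2^1 · 503, so d = 503.
7^1 ≡ 7 (mod 1007)
7^2 ≡ 7^2 = 49 ≡ 49 (mod 1007)
7^4 ≡ 49^2 = 2401 ≡ 387 (mod 1007)
7^8 ≡ 387^2 = 149769 ≡ 733 (mod 1007)
7^16 ≡ 733^2 = 537289 ≡ 558 (mod 1007)
7^32 ≡ 558^2 = 311364 ≡ 201 (mod 1007)
7^64 ≡ 201^2 = 40401 ≡ 121 (mod 1007)
7^128 ≡ 121^2 = 14641 ≡ 543 (mod 1007)
7^256 ≡ 543^2 = 294849 ≡ 805 (mod 1007)
503 = 256 + 128 + 64 + 32 + 16 + 4 + 2 + 1 in binary powers of 2.
So 7^503 ≡ 805 · 543 · 121 · 201 · 558 · 387 · 49 · 7 ≡ 467 (mod 1007).
Squaring chain: 467; never reaches −1, so base 7 is a Miller–Rabin witness that 1007 is composite.

467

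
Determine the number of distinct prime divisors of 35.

2

35 = 5 · 7
35 = 5 · 7, which has 2 distinct prime factors.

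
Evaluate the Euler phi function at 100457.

84672

Factor: 100457 = 7 · 113 · 127.
φ(100457) = (7−1) · (113−1) · (127−1) = 6 · 112 · 126 = 84672.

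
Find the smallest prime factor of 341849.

341849 is odd.
Digit sum 29, not divisible by 3.
Ends in 9: not divisible by 5.
7: 341849 = 7·48835 + 4
11: 341849 = 11·31077 + 2
13: 341849 = 13·26296 + 1
17: 341849 = 17·20108 + 13
19: 341849 = 19·17992 + 1
23: 341849 = 23·14863

23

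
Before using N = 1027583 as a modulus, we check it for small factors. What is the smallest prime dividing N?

41

1027583 is odd.
Digit sum 26, not divisible by 3.
Ends in 3: not divisible by 5.
7: 1027583 = 7·146797 + 4
11: 1027583 = 11·93416 + 7
13: 1027583 = 13·79044 + 11
17: 1027583 = 17·60446 + 1
19: 1027583 = 19·54083 + 6
23: 1027583 = 23·44677 + 12
29: 1027583 = 29·35433 + 26
31: 1027583 = 31·33147 + 26
37: 1027583 = 37·27772 + 19
41: 1027583 = 41·25063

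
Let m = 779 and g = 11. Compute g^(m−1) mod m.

144

11^1 ≡ 11 (mod 779)
11^2 ≡ 11^2 = 121 ≡ 121 (mod 779)
11^4 ≡ 121^2 = 14641 ≡ 619 (mod 779)
11^8 ≡ 619^2 = 383161 ≡ 672 (mod 779)
11^16 ≡ 672^2 = 451584 ≡ 543 (mod 779)
11^32 ≡ 543^2 = 294849 ≡ 387 (mod 779)
11^64 ≡ 387^2 = 149769 ≡ 201 (mod 779)
11^128 ≡ 201^2 = 40401 ≡ 672 (mod 779)
11^256 ≡ 672^2 = 451584 ≡ 543 (mod 779)
11^512 ≡ 543^2 = 294849 ≡ 387 (mod 779)
778 = 512 + 256 + 8 + 2 in binary powers of 2.
So 11^778 ≡ 387 · 543 · 672 · 121 ≡ 144 (mod 779).
Since 144 ≠ 1, base 11 is a Fermat witness: 779 is composite.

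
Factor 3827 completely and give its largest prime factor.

3827 = 43 · 89
89 is prime.
So 3827 = 43 · 89; the largest prime factor is 89.

89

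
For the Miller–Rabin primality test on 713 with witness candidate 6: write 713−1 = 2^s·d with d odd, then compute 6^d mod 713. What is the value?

305

713 − 1 = 712 = 2^3 · 89, so d = 89.
6^1 ≡ 6 (mod 713)
6^2 ≡ 6^2 = 36 ≡ 36 (mod 713)
6^4 ≡ 36^2 = 1296 ≡ 583 (mod 713)
6^8 ≡ 583^2 = 339889 ≡ 501 (mod 713)
6^16 ≡ 501^2 = 251001 ≡ 25 (mod 713)
6^32 ≡ 25^2 = 625 ≡ 625 (mod 713)
6^64 ≡ 625^2 = 390625 ≡ 614 (mod 713)
89 = 64 + 16 + 8 + 1 in binary powers of 2.
So 6^89 ≡ 614 · 25 · 501 · 6 ≡ 305 (mod 713).
Squaring chain: 305 → 335 → 284; never reaches −1, so base 6 is a Miller–Rabin witness that 713 is composite.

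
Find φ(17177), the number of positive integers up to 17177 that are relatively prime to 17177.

16896

Factor: 17177 = 89 · 193.
φ(17177) = (89−1) · (193−1) = 88 · 192 = 16896.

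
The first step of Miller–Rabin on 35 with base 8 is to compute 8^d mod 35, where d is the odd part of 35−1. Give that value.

35 − 1 = 34 = 2^1 · 17, so d = 17.
8^1 ≡ 8 (mod 35)
8^2 ≡ 8^2 = 64 ≡ 29 (mod 35)
8^4 ≡ 29^2 = 841 ≡ 1 (mod 35)
8^8 ≡ 1^2 = 1 ≡ 1 (mod 35)
8^16 ≡ 1^2 = 1 ≡ 1 (mod 35)
17 = 16 + 1 in binary powers of 2.
So 8^17 ≡ 1 · 8 ≡ 8 (mod 35).
Squaring chain: 8; never reaches −1, so base 8 is a Miller–Rabin witness that 35 is composite.

8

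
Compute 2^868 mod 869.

234

2^1 ≡ 2 (mod 869)
2^2 ≡ 2^2 = 4 ≡ 4 (mod 869)
2^4 ≡ 4^2 = 16 ≡ 16 (mod 869)
2^8 ≡ 16^2 = 256 ≡ 256 (mod 869)
2^16 ≡ 256^2 = 65536 ≡ 361 (mod 869)
2^32 ≡ 361^2 = 130321 ≡ 840 (mod 869)
2^64 ≡ 840^2 = 705600 ≡ 841 (mod 869)
2^128 ≡ 841^2 = 707281 ≡ 784 (mod 869)
2^256 ≡ 784^2 = 614656 ≡ 273 (mod 869)
2^512 ≡ 273^2 = 74529 ≡ 664 (mod 869)
868 = 512 + 256 + 64 + 32 + 4 in binary powers of 2.
So 2^868 ≡ 664 · 273 · 841 · 840 · 16 ≡ 234 (mod 869).
Since 234 ≠ 1, base 2 is a Fermat witness: 869 is composite.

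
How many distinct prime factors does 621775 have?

5

621775 = 5^2 · 24871
24871 = 7 · 3553
3553 = 11 · 323
323 = 17 · 19
621775 = 5^2 · 7 · 11 · 17 · 19, which has 5 distinct prime factors.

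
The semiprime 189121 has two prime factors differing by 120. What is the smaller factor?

379

Since p = q + 120, we have 189121 = q(q + 120), so q² + 120q − 189121 = 0.
Discriminant: 120² + 4·189121 = 14400 + 756484 = 770884; √770884 = 878.
q = (−120 + 878)/2 = 379, and p = q + 120 = 499.
Check: 379 · 499 = 189121.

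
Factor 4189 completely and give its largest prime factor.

4189 = 59 · 71
71 is prime.
So 4189 = 59 · 71; the largest prime factor is 71.

71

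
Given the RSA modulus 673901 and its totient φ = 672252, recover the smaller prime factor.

φ(n) = (p−1)(q−1) = n − (p+q) + 1, so p + q = 673901 − 672252 + 1 = 1650.
p and q are the roots of t² − 1650t + 673901 = 0.
Discriminant: 1650² − 4·673901 = 2722500 − 2695604 = 26896; √26896 = 164.
q = (1650 − 164)/2 = 743, p = (1650 + 164)/2 = 907.
Check: 743 · 907 = 673901.

743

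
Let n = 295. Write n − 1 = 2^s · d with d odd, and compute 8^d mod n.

172

295 − 1 = 294 = 2^1 · 147, so d = 147.
8^1 ≡ 8 (mod 295)
8^2 ≡ 8^2 = 64 ≡ 64 (mod 295)
8^4 ≡ 64^2 = 4096 ≡ 261 (mod 295)
8^8 ≡ 261^2 = 68121 ≡ 271 (mod 295)
8^16 ≡ 271^2 = 73441 ≡ 281 (mod 295)
8^32 ≡ 281^2 = 78961 ≡ 196 (mod 295)
8^64 ≡ 196^2 = 38416 ≡ 66 (mod 295)
8^128 ≡ 66^2 = 4356 ≡ 226 (mod 295)
147 = 128 + 16 + 2 + 1 in binary powers of 2.
So 8^147 ≡ 226 · 281 · 64 · 8 ≡ 172 (mod 295).
Squaring chain: 172; never reaches −1, so base 8 is a Miller–Rabin witness that 295 is composite.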